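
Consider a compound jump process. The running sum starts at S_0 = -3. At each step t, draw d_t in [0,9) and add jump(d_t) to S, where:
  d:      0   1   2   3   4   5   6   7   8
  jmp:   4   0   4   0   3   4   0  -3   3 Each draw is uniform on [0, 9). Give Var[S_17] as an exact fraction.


Outcome values over d=0..8: [4, 0, 4, 0, 3, 4, 0, -3, 3]
Σy = 15, Σy² = 75, M = 9
μ = 15/9 = 5/3,  σ² = 75/9 − (5/3)² = 50/9
Independent increments: Var[S_17] = 17·σ² = 17·(50/9) = 850/9

850/9


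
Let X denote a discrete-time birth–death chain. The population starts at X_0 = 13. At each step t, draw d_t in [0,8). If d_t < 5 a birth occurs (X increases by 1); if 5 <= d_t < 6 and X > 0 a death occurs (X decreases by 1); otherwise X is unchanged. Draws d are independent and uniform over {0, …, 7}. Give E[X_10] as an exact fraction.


X can drop by at most 1 per step and X_0 = 13 > T = 10, so X_t >= 13 − t >= 3 > 0 for every t <= 10: the floor at 0 (the 'and X > 0' condition) never binds. Hence X_10 = X_0 + Σ_{t<10} Y_t with i.i.d. increments Y_t = y(d_t) ∈ {+1, −1, 0}.
Outcome values over d=0..7: [1, 1, 1, 1, 1, -1, 0, 0]
Σy = 4, Σy² = 6, M = 8
μ = 4/8 = 1/2,  σ² = 6/8 − (1/2)² = 1/2
E[X_10] = 13 + 10·(1/2) = 18

18


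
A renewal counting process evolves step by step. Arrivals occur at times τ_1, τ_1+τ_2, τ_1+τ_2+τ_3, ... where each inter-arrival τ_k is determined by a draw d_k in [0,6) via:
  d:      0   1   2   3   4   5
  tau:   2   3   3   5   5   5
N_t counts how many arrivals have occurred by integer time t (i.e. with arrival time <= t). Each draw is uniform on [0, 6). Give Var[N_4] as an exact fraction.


395/1296

Inter-arrival values over d=0..5: [2, 3, 3, 5, 5, 5]
Each d has probability 1/6, so the pmf of τ is: f(2) = 1/6, f(3) = 1/3, f(5) = 1/2
Let p_n(j) = P(N_n = j), with p_0 = [1]. Condition on τ_1: p_n(0) = P(τ > n), and for j >= 1, p_n(j) = Σ_{k<=n} f(k)·p_{n−k}(j−1)
p_1 = [1]  (j = 0)
p_2 = [5/6, 1/6]  (j = 0..1)
p_3 = [1/2, 1/2]  (j = 0..1)
p_4 = [1/2, 17/36, 1/36]  (j = 0..2)
E[N_4] = Σ j·p_4(j) = 19/36;  E[N_4²] = Σ j²·p_4(j) = 7/12
Var[N_4] = 7/12 − (19/36)² = 395/1296


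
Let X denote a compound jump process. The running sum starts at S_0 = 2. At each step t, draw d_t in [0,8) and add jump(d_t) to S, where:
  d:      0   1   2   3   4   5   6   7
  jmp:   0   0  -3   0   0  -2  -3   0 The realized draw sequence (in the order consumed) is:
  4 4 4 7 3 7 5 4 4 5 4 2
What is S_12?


-5

t=0: S=2, d=4, jump=0, S_1=2
t=1: S=2, d=4, jump=0, S_2=2
t=2: S=2, d=4, jump=0, S_3=2
t=3: S=2, d=7, jump=0, S_4=2
t=4: S=2, d=3, jump=0, S_5=2
t=5: S=2, d=7, jump=0, S_6=2
t=6: S=2, d=5, jump=-2, S_7=0
t=7: S=0, d=4, jump=0, S_8=0
t=8: S=0, d=4, jump=0, S_9=0
t=9: S=0, d=5, jump=-2, S_10=-2
t=10: S=-2, d=4, jump=0, S_11=-2
t=11: S=-2, d=2, jump=-3, S_12=-5


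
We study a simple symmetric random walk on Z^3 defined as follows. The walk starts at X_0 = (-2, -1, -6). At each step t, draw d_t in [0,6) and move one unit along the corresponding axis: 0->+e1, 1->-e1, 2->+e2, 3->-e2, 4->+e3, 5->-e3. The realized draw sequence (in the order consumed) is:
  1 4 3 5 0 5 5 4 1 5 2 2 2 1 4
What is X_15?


(-4, 1, -7)

t=0: X=(-2, -1, -6), d=1 → -e1, X_1=(-3, -1, -6)
t=1: X=(-3, -1, -6), d=4 → +e3, X_2=(-3, -1, -5)
t=2: X=(-3, -1, -5), d=3 → -e2, X_3=(-3, -2, -5)
t=3: X=(-3, -2, -5), d=5 → -e3, X_4=(-3, -2, -6)
t=4: X=(-3, -2, -6), d=0 → +e1, X_5=(-2, -2, -6)
t=5: X=(-2, -2, -6), d=5 → -e3, X_6=(-2, -2, -7)
t=6: X=(-2, -2, -7), d=5 → -e3, X_7=(-2, -2, -8)
t=7: X=(-2, -2, -8), d=4 → +e3, X_8=(-2, -2, -7)
t=8: X=(-2, -2, -7), d=1 → -e1, X_9=(-3, -2, -7)
t=9: X=(-3, -2, -7), d=5 → -e3, X_10=(-3, -2, -8)
t=10: X=(-3, -2, -8), d=2 → +e2, X_11=(-3, -1, -8)
t=11: X=(-3, -1, -8), d=2 → +e2, X_12=(-3, 0, -8)
t=12: X=(-3, 0, -8), d=2 → +e2, X_13=(-3, 1, -8)
t=13: X=(-3, 1, -8), d=1 → -e1, X_14=(-4, 1, -8)
t=14: X=(-4, 1, -8), d=4 → +e3, X_15=(-4, 1, -7)


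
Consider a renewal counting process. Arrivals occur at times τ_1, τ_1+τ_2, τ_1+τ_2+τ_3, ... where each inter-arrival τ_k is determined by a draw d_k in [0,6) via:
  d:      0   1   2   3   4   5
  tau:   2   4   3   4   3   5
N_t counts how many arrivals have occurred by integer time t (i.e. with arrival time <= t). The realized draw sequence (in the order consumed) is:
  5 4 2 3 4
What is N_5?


draw d_1=5: τ_1=5, arrival time A_1=5
draw d_2=4: τ_2=3, arrival time A_2=8
draw d_3=2: τ_3=3, arrival time A_3=11
draw d_4=3: τ_4=4, arrival time A_4=15
draw d_5=4: τ_5=3, arrival time A_5=18
N_t over t=0..5: 0:0 1:0 2:0 3:0 4:0 5:1

1


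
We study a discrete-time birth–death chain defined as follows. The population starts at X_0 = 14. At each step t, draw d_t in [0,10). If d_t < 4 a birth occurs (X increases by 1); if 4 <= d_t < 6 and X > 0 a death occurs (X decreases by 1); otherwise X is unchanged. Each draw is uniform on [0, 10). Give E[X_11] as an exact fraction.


81/5

X can drop by at most 1 per step and X_0 = 14 > T = 11, so X_t >= 14 − t >= 3 > 0 for every t <= 11: the floor at 0 (the 'and X > 0' condition) never binds. Hence X_11 = X_0 + Σ_{t<11} Y_t with i.i.d. increments Y_t = y(d_t) ∈ {+1, −1, 0}.
Outcome values over d=0..9: [1, 1, 1, 1, -1, -1, 0, 0, 0, 0]
Σy = 2, Σy² = 6, M = 10
μ = 2/10 = 1/5,  σ² = 6/10 − (1/5)² = 14/25
E[X_11] = 14 + 11·(1/5) = 81/5


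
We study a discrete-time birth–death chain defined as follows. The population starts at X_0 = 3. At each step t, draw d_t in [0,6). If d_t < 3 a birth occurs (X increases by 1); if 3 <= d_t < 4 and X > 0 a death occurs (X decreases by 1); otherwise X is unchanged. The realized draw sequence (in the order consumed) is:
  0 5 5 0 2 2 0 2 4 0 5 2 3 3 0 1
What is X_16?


t=0: X=3, d=0 → birth, X_1=4
t=1: X=4, d=5 → hold, X_2=4
t=2: X=4, d=5 → hold, X_3=4
t=3: X=4, d=0 → birth, X_4=5
t=4: X=5, d=2 → birth, X_5=6
t=5: X=6, d=2 → birth, X_6=7
t=6: X=7, d=0 → birth, X_7=8
t=7: X=8, d=2 → birth, X_8=9
t=8: X=9, d=4 → hold, X_9=9
t=9: X=9, d=0 → birth, X_10=10
t=10: X=10, d=5 → hold, X_11=10
t=11: X=10, d=2 → birth, X_12=11
t=12: X=11, d=3 → death, X_13=10
t=13: X=10, d=3 → death, X_14=9
t=14: X=9, d=0 → birth, X_15=10
t=15: X=10, d=1 → birth, X_16=11

11


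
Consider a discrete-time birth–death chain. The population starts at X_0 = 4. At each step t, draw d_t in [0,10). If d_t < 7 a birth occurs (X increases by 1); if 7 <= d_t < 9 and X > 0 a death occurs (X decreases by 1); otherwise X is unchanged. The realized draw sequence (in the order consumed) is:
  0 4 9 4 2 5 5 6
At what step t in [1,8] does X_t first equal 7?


t=0: X=4, d=0 → birth, X_1=5
t=1: X=5, d=4 → birth, X_2=6
t=2: X=6, d=9 → hold, X_3=6
t=3: X=6, d=4 → birth, X_4=7
t=4: X=7, d=2 → birth, X_5=8
t=5: X=8, d=5 → birth, X_6=9
t=6: X=9, d=5 → birth, X_7=10
t=7: X=10, d=6 → birth, X_8=11

4


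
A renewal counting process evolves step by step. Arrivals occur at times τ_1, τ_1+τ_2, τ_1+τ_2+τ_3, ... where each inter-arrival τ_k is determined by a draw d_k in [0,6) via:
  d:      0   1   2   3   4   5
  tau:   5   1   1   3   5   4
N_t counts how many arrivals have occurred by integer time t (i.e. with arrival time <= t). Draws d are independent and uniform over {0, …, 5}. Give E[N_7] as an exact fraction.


Inter-arrival values over d=0..5: [5, 1, 1, 3, 5, 4]
Each d has probability 1/6, so the pmf of τ is: f(1) = 1/3, f(3) = 1/6, f(4) = 1/6, f(5) = 1/3
Renewal equation for m(n) = E[N_n]: condition on τ_1 = k (if k <= n, one arrival plus a fresh copy on the remaining n−k steps): m(n) = F(n) + Σ_{k<=n} f(k)·m(n−k), where F(n) = P(τ <= n) and m(0) = 0
m(1) = F(1) = 1/3
m(2) = F(2) + f(1)·m(1) = 1/3 + 1/3·1/3 = 4/9
m(3) = F(3) + f(1)·m(2) = 1/2 + 1/3·4/9 = 35/54
m(4) = F(4) + f(1)·m(3) + f(3)·m(1) = 2/3 + 1/3·35/54 + 1/6·1/3 = 76/81
m(5) = F(5) + f(1)·m(4) + f(3)·m(2) + f(4)·m(1) = 1 + 1/3·76/81 + 1/6·4/9 + 1/6·1/3 = 701/486
m(6) = F(6) + f(1)·m(5) + f(3)·m(3) + f(4)·m(2) + f(5)·m(1) = 1 + 1/3·701/486 + 1/6·35/54 + 1/6·4/9 + 1/3·1/3 = 5173/2916
m(7) = F(7) + f(1)·m(6) + f(3)·m(4) + f(4)·m(3) + f(5)·m(2) = 1 + 1/3·5173/2916 + 1/6·76/81 + 1/6·35/54 + 1/3·4/9 = 8765/4374
E[N_7] = m(7) = 8765/4374

8765/4374


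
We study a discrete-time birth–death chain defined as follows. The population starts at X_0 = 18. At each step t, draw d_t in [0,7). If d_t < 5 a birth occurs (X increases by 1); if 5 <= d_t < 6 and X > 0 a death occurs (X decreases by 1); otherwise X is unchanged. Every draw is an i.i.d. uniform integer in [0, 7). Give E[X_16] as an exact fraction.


190/7

X can drop by at most 1 per step and X_0 = 18 > T = 16, so X_t >= 18 − t >= 2 > 0 for every t <= 16: the floor at 0 (the 'and X > 0' condition) never binds. Hence X_16 = X_0 + Σ_{t<16} Y_t with i.i.d. increments Y_t = y(d_t) ∈ {+1, −1, 0}.
Outcome values over d=0..6: [1, 1, 1, 1, 1, -1, 0]
Σy = 4, Σy² = 6, M = 7
μ = 4/7 = 4/7,  σ² = 6/7 − (4/7)² = 26/49
E[X_16] = 18 + 16·(4/7) = 190/7


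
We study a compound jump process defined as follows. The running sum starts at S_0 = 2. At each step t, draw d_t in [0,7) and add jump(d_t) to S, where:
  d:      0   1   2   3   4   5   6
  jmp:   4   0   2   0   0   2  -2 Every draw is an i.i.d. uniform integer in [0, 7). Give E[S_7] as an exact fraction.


Outcome values over d=0..6: [4, 0, 2, 0, 0, 2, -2]
Σy = 6, Σy² = 28, M = 7
μ = 6/7 = 6/7,  σ² = 28/7 − (6/7)² = 160/49
E[S_7] = 2 + 7·(6/7) = 8

8


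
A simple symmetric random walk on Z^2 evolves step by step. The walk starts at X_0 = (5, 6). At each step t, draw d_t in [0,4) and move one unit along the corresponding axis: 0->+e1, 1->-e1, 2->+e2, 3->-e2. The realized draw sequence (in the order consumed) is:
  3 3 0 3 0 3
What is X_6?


(7, 2)

t=0: X=(5, 6), d=3 → -e2, X_1=(5, 5)
t=1: X=(5, 5), d=3 → -e2, X_2=(5, 4)
t=2: X=(5, 4), d=0 → +e1, X_3=(6, 4)
t=3: X=(6, 4), d=3 → -e2, X_4=(6, 3)
t=4: X=(6, 3), d=0 → +e1, X_5=(7, 3)
t=5: X=(7, 3), d=3 → -e2, X_6=(7, 2)


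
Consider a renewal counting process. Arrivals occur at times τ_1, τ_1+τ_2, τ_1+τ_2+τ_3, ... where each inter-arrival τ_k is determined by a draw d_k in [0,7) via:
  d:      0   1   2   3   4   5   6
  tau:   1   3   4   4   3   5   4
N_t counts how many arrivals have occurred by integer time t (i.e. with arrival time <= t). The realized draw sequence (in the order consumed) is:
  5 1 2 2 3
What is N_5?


1

draw d_1=5: τ_1=5, arrival time A_1=5
draw d_2=1: τ_2=3, arrival time A_2=8
draw d_3=2: τ_3=4, arrival time A_3=12
draw d_4=2: τ_4=4, arrival time A_4=16
draw d_5=3: τ_5=4, arrival time A_5=20
N_t over t=0..5: 0:0 1:0 2:0 3:0 4:0 5:1


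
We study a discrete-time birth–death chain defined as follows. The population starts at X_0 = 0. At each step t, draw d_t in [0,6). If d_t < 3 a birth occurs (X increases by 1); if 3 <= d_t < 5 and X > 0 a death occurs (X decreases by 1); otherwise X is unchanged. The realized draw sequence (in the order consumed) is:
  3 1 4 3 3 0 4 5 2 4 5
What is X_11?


t=0: X=0, d=3 → hold, X_1=0
t=1: X=0, d=1 → birth, X_2=1
t=2: X=1, d=4 → death, X_3=0
t=3: X=0, d=3 → hold, X_4=0
t=4: X=0, d=3 → hold, X_5=0
t=5: X=0, d=0 → birth, X_6=1
t=6: X=1, d=4 → death, X_7=0
t=7: X=0, d=5 → hold, X_8=0
t=8: X=0, d=2 → birth, X_9=1
t=9: X=1, d=4 → death, X_10=0
t=10: X=0, d=5 → hold, X_11=0

0


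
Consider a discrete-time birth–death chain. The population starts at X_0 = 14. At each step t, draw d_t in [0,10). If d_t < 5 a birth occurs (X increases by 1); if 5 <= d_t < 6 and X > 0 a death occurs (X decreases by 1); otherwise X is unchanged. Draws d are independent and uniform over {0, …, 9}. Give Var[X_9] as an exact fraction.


99/25

X can drop by at most 1 per step and X_0 = 14 > T = 9, so X_t >= 14 − t >= 5 > 0 for every t <= 9: the floor at 0 (the 'and X > 0' condition) never binds. Hence X_9 = X_0 + Σ_{t<9} Y_t with i.i.d. increments Y_t = y(d_t) ∈ {+1, −1, 0}.
Outcome values over d=0..9: [1, 1, 1, 1, 1, -1, 0, 0, 0, 0]
Σy = 4, Σy² = 6, M = 10
μ = 4/10 = 2/5,  σ² = 6/10 − (2/5)² = 11/25
Independent increments: Var[X_9] = 9·σ² = 9·(11/25) = 99/25


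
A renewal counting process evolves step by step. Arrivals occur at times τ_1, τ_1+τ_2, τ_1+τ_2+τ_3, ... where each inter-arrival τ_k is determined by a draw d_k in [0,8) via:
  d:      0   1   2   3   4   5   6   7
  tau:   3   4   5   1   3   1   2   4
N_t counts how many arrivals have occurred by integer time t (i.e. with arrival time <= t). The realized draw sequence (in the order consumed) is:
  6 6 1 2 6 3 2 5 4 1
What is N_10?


draw d_1=6: τ_1=2, arrival time A_1=2
draw d_2=6: τ_2=2, arrival time A_2=4
draw d_3=1: τ_3=4, arrival time A_3=8
draw d_4=2: τ_4=5, arrival time A_4=13
draw d_5=6: τ_5=2, arrival time A_5=15
draw d_6=3: τ_6=1, arrival time A_6=16
draw d_7=2: τ_7=5, arrival time A_7=21
draw d_8=5: τ_8=1, arrival time A_8=22
draw d_9=4: τ_9=3, arrival time A_9=25
draw d_10=1: τ_10=4, arrival time A_10=29
N_t over t=0..10: 0:0 1:0 2:1 3:1 4:2 5:2 6:2 7:2 8:3 9:3 10:3

3


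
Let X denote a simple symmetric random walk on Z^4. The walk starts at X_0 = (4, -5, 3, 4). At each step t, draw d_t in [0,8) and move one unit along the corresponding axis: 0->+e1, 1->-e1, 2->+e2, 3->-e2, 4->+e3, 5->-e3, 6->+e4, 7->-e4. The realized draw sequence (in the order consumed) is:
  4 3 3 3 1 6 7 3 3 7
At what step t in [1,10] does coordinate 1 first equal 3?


t=0: X=(4, -5, 3, 4), d=4 → +e3, X_1=(4, -5, 4, 4)
t=1: X=(4, -5, 4, 4), d=3 → -e2, X_2=(4, -6, 4, 4)
t=2: X=(4, -6, 4, 4), d=3 → -e2, X_3=(4, -7, 4, 4)
t=3: X=(4, -7, 4, 4), d=3 → -e2, X_4=(4, -8, 4, 4)
t=4: X=(4, -8, 4, 4), d=1 → -e1, X_5=(3, -8, 4, 4)
t=5: X=(3, -8, 4, 4), d=6 → +e4, X_6=(3, -8, 4, 5)
t=6: X=(3, -8, 4, 5), d=7 → -e4, X_7=(3, -8, 4, 4)
t=7: X=(3, -8, 4, 4), d=3 → -e2, X_8=(3, -9, 4, 4)
t=8: X=(3, -9, 4, 4), d=3 → -e2, X_9=(3, -10, 4, 4)
t=9: X=(3, -10, 4, 4), d=7 → -e4, X_10=(3, -10, 4, 3)

5


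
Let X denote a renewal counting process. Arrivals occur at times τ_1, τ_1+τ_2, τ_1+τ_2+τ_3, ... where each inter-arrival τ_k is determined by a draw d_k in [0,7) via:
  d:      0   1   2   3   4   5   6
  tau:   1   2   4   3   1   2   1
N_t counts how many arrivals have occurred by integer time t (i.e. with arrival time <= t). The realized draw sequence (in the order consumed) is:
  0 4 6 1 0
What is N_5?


4

draw d_1=0: τ_1=1, arrival time A_1=1
draw d_2=4: τ_2=1, arrival time A_2=2
draw d_3=6: τ_3=1, arrival time A_3=3
draw d_4=1: τ_4=2, arrival time A_4=5
draw d_5=0: τ_5=1, arrival time A_5=6
N_t over t=0..5: 0:0 1:1 2:2 3:3 4:3 5:4


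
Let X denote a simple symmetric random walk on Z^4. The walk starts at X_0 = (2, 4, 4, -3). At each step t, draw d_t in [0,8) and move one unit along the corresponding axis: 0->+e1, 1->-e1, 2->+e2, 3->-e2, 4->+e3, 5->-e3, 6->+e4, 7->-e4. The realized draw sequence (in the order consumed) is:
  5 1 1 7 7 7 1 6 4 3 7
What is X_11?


(-1, 3, 4, -6)

t=0: X=(2, 4, 4, -3), d=5 → -e3, X_1=(2, 4, 3, -3)
t=1: X=(2, 4, 3, -3), d=1 → -e1, X_2=(1, 4, 3, -3)
t=2: X=(1, 4, 3, -3), d=1 → -e1, X_3=(0, 4, 3, -3)
t=3: X=(0, 4, 3, -3), d=7 → -e4, X_4=(0, 4, 3, -4)
t=4: X=(0, 4, 3, -4), d=7 → -e4, X_5=(0, 4, 3, -5)
t=5: X=(0, 4, 3, -5), d=7 → -e4, X_6=(0, 4, 3, -6)
t=6: X=(0, 4, 3, -6), d=1 → -e1, X_7=(-1, 4, 3, -6)
t=7: X=(-1, 4, 3, -6), d=6 → +e4, X_8=(-1, 4, 3, -5)
t=8: X=(-1, 4, 3, -5), d=4 → +e3, X_9=(-1, 4, 4, -5)
t=9: X=(-1, 4, 4, -5), d=3 → -e2, X_10=(-1, 3, 4, -5)
t=10: X=(-1, 3, 4, -5), d=7 → -e4, X_11=(-1, 3, 4, -6)


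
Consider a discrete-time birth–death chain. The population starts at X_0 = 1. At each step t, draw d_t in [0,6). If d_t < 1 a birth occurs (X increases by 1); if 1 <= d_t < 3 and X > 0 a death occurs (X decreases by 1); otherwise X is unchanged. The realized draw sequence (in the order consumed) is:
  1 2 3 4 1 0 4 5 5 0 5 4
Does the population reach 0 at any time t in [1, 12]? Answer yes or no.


t=0: X=1, d=1 → death, X_1=0
t=1: X=0, d=2 → hold, X_2=0
t=2: X=0, d=3 → hold, X_3=0
t=3: X=0, d=4 → hold, X_4=0
t=4: X=0, d=1 → hold, X_5=0
t=5: X=0, d=0 → birth, X_6=1
t=6: X=1, d=4 → hold, X_7=1
t=7: X=1, d=5 → hold, X_8=1
t=8: X=1, d=5 → hold, X_9=1
t=9: X=1, d=0 → birth, X_10=2
t=10: X=2, d=5 → hold, X_11=2
t=11: X=2, d=4 → hold, X_12=2

yes


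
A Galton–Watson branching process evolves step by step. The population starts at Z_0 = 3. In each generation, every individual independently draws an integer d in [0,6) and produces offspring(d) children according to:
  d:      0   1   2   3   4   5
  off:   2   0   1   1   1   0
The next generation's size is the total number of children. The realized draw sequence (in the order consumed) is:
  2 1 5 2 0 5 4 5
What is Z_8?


gen 0: Z_0=3, draws=[2, 1, 5], offspring=[1, 0, 0], Z_1=1
gen 1: Z_1=1, draws=[2], offspring=[1], Z_2=1
gen 2: Z_2=1, draws=[0], offspring=[2], Z_3=2
gen 3: Z_3=2, draws=[5, 4], offspring=[0, 1], Z_4=1
gen 4: Z_4=1, draws=[5], offspring=[0], Z_5=0
gen 5: Z_5=0, draws=[], offspring=[], Z_6=0
gen 6: Z_6=0, draws=[], offspring=[], Z_7=0
gen 7: Z_7=0, draws=[], offspring=[], Z_8=0

0


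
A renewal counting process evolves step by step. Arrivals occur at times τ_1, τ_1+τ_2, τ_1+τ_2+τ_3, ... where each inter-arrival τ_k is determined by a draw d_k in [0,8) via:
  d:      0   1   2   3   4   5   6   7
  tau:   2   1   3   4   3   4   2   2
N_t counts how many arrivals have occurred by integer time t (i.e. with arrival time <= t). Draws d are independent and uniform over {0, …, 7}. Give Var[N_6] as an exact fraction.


Inter-arrival values over d=0..7: [2, 1, 3, 4, 3, 4, 2, 2]
Each d has probability 1/8, so the pmf of τ is: f(1) = 1/8, f(2) = 3/8, f(3) = 1/4, f(4) = 1/4
Let p_n(j) = P(N_n = j), with p_0 = [1]. Condition on τ_1: p_n(0) = P(τ > n), and for j >= 1, p_n(j) = Σ_{k<=n} f(k)·p_{n−k}(j−1)
p_1 = [7/8, 1/8]  (j = 0..1)
p_2 = [1/2, 31/64, 1/64]  (j = 0..2)
p_3 = [1/4, 41/64, 55/512, 1/512]  (j = 0..3)
p_4 = [0, 11/16, 75/256, 79/4096, 1/4096]  (j = 0..4)
p_5 = [0, 7/16, 245/512, 331/4096, 103/32768, 1/32768]  (j = 0..5)
p_6 = [0, 3/16, 19/32, 821/4096, 73/4096, 127/262144, 1/262144]  (j = 0..6)
E[N_6] = Σ j·p_6(j) = 537409/262144;  E[N_6²] = Σ j²·p_6(j) = 1222603/262144
Var[N_6] = 1222603/262144 − (537409/262144)² = 31689607551/68719476736

31689607551/68719476736


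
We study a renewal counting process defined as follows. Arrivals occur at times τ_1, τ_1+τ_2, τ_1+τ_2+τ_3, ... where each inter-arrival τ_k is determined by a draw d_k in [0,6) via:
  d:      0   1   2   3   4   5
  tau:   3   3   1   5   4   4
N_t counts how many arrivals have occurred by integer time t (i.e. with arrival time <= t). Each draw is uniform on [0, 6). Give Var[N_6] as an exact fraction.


868173719/2176782336

Inter-arrival values over d=0..5: [3, 3, 1, 5, 4, 4]
Each d has probability 1/6, so the pmf of τ is: f(1) = 1/6, f(3) = 1/3, f(4) = 1/3, f(5) = 1/6
Let p_n(j) = P(N_n = j), with p_0 = [1]. Condition on τ_1: p_n(0) = P(τ > n), and for j >= 1, p_n(j) = Σ_{k<=n} f(k)·p_{n−k}(j−1)
p_1 = [5/6, 1/6]  (j = 0..1)
p_2 = [5/6, 5/36, 1/36]  (j = 0..2)
p_3 = [1/2, 17/36, 5/216, 1/216]  (j = 0..3)
p_4 = [1/6, 25/36, 29/216, 5/1296, 1/1296]  (j = 0..4)
p_5 = [0, 3/4, 47/216, 41/1296, 5/7776, 1/7776]  (j = 0..5)
p_6 = [0, 7/12, 77/216, 23/432, 53/7776, 5/46656, 1/46656]  (j = 0..6)
E[N_6] = Σ j·p_6(j) = 69235/46656;  E[N_6²] = Σ j²·p_6(j) = 121349/46656
Var[N_6] = 121349/46656 − (69235/46656)² = 868173719/2176782336


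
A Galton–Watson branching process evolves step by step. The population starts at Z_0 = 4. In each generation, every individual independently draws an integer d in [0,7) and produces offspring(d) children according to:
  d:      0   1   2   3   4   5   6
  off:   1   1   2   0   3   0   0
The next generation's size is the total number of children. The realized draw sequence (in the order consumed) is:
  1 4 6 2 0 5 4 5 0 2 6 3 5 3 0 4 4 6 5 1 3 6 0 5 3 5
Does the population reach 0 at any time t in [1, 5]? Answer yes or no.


yes

gen 0: Z_0=4, draws=[1, 4, 6, 2], offspring=[1, 3, 0, 2], Z_1=6
gen 1: Z_1=6, draws=[0, 5, 4, 5, 0, 2], offspring=[1, 0, 3, 0, 1, 2], Z_2=7
gen 2: Z_2=7, draws=[6, 3, 5, 3, 0, 4, 4], offspring=[0, 0, 0, 0, 1, 3, 3], Z_3=7
gen 3: Z_3=7, draws=[6, 5, 1, 3, 6, 0, 5], offspring=[0, 0, 1, 0, 0, 1, 0], Z_4=2
gen 4: Z_4=2, draws=[3, 5], offspring=[0, 0], Z_5=0


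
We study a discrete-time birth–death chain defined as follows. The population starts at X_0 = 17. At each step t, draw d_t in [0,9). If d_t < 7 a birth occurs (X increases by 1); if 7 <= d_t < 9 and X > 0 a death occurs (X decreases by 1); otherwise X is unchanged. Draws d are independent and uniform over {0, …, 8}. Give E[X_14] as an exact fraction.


X can drop by at most 1 per step and X_0 = 17 > T = 14, so X_t >= 17 − t >= 3 > 0 for every t <= 14: the floor at 0 (the 'and X > 0' condition) never binds. Hence X_14 = X_0 + Σ_{t<14} Y_t with i.i.d. increments Y_t = y(d_t) ∈ {+1, −1, 0}.
Outcome values over d=0..8: [1, 1, 1, 1, 1, 1, 1, -1, -1]
Σy = 5, Σy² = 9, M = 9
μ = 5/9 = 5/9,  σ² = 9/9 − (5/9)² = 56/81
E[X_14] = 17 + 14·(5/9) = 223/9

223/9


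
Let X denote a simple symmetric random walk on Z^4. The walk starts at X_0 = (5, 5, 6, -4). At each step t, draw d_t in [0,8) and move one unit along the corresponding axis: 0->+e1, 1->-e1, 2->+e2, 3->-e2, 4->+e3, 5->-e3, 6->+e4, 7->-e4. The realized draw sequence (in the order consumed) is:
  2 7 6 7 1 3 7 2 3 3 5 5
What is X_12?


t=0: X=(5, 5, 6, -4), d=2 → +e2, X_1=(5, 6, 6, -4)
t=1: X=(5, 6, 6, -4), d=7 → -e4, X_2=(5, 6, 6, -5)
t=2: X=(5, 6, 6, -5), d=6 → +e4, X_3=(5, 6, 6, -4)
t=3: X=(5, 6, 6, -4), d=7 → -e4, X_4=(5, 6, 6, -5)
t=4: X=(5, 6, 6, -5), d=1 → -e1, X_5=(4, 6, 6, -5)
t=5: X=(4, 6, 6, -5), d=3 → -e2, X_6=(4, 5, 6, -5)
t=6: X=(4, 5, 6, -5), d=7 → -e4, X_7=(4, 5, 6, -6)
t=7: X=(4, 5, 6, -6), d=2 → +e2, X_8=(4, 6, 6, -6)
t=8: X=(4, 6, 6, -6), d=3 → -e2, X_9=(4, 5, 6, -6)
t=9: X=(4, 5, 6, -6), d=3 → -e2, X_10=(4, 4, 6, -6)
t=10: X=(4, 4, 6, -6), d=5 → -e3, X_11=(4, 4, 5, -6)
t=11: X=(4, 4, 5, -6), d=5 → -e3, X_12=(4, 4, 4, -6)

(4, 4, 4, -6)


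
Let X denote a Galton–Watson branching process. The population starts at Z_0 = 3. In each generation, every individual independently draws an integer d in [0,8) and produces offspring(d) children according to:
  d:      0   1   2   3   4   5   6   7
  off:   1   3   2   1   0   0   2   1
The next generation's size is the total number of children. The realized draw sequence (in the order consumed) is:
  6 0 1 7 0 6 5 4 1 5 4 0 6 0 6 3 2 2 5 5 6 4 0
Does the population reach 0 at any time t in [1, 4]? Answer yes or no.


no

gen 0: Z_0=3, draws=[6, 0, 1], offspring=[2, 1, 3], Z_1=6
gen 1: Z_1=6, draws=[7, 0, 6, 5, 4, 1], offspring=[1, 1, 2, 0, 0, 3], Z_2=7
gen 2: Z_2=7, draws=[5, 4, 0, 6, 0, 6, 3], offspring=[0, 0, 1, 2, 1, 2, 1], Z_3=7
gen 3: Z_3=7, draws=[2, 2, 5, 5, 6, 4, 0], offspring=[2, 2, 0, 0, 2, 0, 1], Z_4=7


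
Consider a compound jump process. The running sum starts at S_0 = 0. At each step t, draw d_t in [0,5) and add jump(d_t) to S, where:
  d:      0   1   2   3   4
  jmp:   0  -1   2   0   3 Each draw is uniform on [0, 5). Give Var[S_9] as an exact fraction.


Outcome values over d=0..4: [0, -1, 2, 0, 3]
Σy = 4, Σy² = 14, M = 5
μ = 4/5 = 4/5,  σ² = 14/5 − (4/5)² = 54/25
Independent increments: Var[S_9] = 9·σ² = 9·(54/25) = 486/25

486/25


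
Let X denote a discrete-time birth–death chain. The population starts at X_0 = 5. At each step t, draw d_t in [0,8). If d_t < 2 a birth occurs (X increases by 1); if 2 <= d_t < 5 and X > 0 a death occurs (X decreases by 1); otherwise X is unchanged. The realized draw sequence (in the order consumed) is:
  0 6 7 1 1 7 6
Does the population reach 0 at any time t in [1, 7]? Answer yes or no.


t=0: X=5, d=0 → birth, X_1=6
t=1: X=6, d=6 → hold, X_2=6
t=2: X=6, d=7 → hold, X_3=6
t=3: X=6, d=1 → birth, X_4=7
t=4: X=7, d=1 → birth, X_5=8
t=5: X=8, d=7 → hold, X_6=8
t=6: X=8, d=6 → hold, X_7=8

no


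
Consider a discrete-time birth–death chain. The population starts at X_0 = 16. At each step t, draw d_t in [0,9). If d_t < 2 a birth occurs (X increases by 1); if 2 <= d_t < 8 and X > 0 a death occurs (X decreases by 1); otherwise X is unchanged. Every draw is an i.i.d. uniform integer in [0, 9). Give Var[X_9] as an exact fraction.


X can drop by at most 1 per step and X_0 = 16 > T = 9, so X_t >= 16 − t >= 7 > 0 for every t <= 9: the floor at 0 (the 'and X > 0' condition) never binds. Hence X_9 = X_0 + Σ_{t<9} Y_t with i.i.d. increments Y_t = y(d_t) ∈ {+1, −1, 0}.
Outcome values over d=0..8: [1, 1, -1, -1, -1, -1, -1, -1, 0]
Σy = -4, Σy² = 8, M = 9
μ = -4/9 = -4/9,  σ² = 8/9 − (-4/9)² = 56/81
Independent increments: Var[X_9] = 9·σ² = 9·(56/81) = 56/9

56/9


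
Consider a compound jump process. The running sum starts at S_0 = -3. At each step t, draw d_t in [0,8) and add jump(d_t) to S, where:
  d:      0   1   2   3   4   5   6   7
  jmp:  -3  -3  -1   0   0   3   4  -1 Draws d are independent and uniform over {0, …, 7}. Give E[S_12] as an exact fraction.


-9/2

Outcome values over d=0..7: [-3, -3, -1, 0, 0, 3, 4, -1]
Σy = -1, Σy² = 45, M = 8
μ = -1/8 = -1/8,  σ² = 45/8 − (-1/8)² = 359/64
E[S_12] = -3 + 12·(-1/8) = -9/2


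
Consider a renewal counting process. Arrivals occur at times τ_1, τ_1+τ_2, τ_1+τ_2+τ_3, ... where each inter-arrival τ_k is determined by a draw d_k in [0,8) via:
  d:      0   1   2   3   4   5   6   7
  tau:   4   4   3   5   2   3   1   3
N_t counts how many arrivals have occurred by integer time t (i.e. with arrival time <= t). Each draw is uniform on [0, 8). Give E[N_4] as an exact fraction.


4257/4096

Inter-arrival values over d=0..7: [4, 4, 3, 5, 2, 3, 1, 3]
Each d has probability 1/8, so the pmf of τ is: f(1) = 1/8, f(2) = 1/8, f(3) = 3/8, f(4) = 1/4, f(5) = 1/8
Renewal equation for m(n) = E[N_n]: condition on τ_1 = k (if k <= n, one arrival plus a fresh copy on the remaining n−k steps): m(n) = F(n) + Σ_{k<=n} f(k)·m(n−k), where F(n) = P(τ <= n) and m(0) = 0
m(1) = F(1) = 1/8
m(2) = F(2) + f(1)·m(1) = 1/4 + 1/8·1/8 = 17/64
m(3) = F(3) + f(1)·m(2) + f(2)·m(1) = 5/8 + 1/8·17/64 + 1/8·1/8 = 345/512
m(4) = F(4) + f(1)·m(3) + f(2)·m(2) + f(3)·m(1) = 7/8 + 1/8·345/512 + 1/8·17/64 + 3/8·1/8 = 4257/4096
E[N_4] = m(4) = 4257/4096


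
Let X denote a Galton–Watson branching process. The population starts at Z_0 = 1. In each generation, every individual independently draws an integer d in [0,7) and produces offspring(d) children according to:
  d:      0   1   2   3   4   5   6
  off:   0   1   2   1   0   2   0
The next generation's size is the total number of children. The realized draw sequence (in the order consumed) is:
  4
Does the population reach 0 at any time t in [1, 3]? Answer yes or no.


gen 0: Z_0=1, draws=[4], offspring=[0], Z_1=0
gen 1: Z_1=0, draws=[], offspring=[], Z_2=0
gen 2: Z_2=0, draws=[], offspring=[], Z_3=0

yes


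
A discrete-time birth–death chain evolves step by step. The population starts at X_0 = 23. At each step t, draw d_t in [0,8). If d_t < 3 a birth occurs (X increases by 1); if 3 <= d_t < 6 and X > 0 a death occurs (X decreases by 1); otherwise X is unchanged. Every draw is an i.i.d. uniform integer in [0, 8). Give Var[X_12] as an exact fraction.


X can drop by at most 1 per step and X_0 = 23 > T = 12, so X_t >= 23 − t >= 11 > 0 for every t <= 12: the floor at 0 (the 'and X > 0' condition) never binds. Hence X_12 = X_0 + Σ_{t<12} Y_t with i.i.d. increments Y_t = y(d_t) ∈ {+1, −1, 0}.
Outcome values over d=0..7: [1, 1, 1, -1, -1, -1, 0, 0]
Σy = 0, Σy² = 6, M = 8
μ = 0/8 = 0,  σ² = 6/8 − (0)² = 3/4
Independent increments: Var[X_12] = 12·σ² = 12·(3/4) = 9

9


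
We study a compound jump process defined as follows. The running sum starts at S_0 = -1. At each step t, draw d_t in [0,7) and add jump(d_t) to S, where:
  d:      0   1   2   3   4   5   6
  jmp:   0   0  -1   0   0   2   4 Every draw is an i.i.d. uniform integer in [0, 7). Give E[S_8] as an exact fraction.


Outcome values over d=0..6: [0, 0, -1, 0, 0, 2, 4]
Σy = 5, Σy² = 21, M = 7
μ = 5/7 = 5/7,  σ² = 21/7 − (5/7)² = 122/49
E[S_8] = -1 + 8·(5/7) = 33/7

33/7


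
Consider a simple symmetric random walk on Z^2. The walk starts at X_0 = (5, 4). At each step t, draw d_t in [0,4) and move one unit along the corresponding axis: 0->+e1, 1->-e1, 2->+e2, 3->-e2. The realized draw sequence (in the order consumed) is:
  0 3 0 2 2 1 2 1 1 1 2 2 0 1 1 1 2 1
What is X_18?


(0, 9)

t=0: X=(5, 4), d=0 → +e1, X_1=(6, 4)
t=1: X=(6, 4), d=3 → -e2, X_2=(6, 3)
t=2: X=(6, 3), d=0 → +e1, X_3=(7, 3)
t=3: X=(7, 3), d=2 → +e2, X_4=(7, 4)
t=4: X=(7, 4), d=2 → +e2, X_5=(7, 5)
t=5: X=(7, 5), d=1 → -e1, X_6=(6, 5)
t=6: X=(6, 5), d=2 → +e2, X_7=(6, 6)
t=7: X=(6, 6), d=1 → -e1, X_8=(5, 6)
t=8: X=(5, 6), d=1 → -e1, X_9=(4, 6)
t=9: X=(4, 6), d=1 → -e1, X_10=(3, 6)
t=10: X=(3, 6), d=2 → +e2, X_11=(3, 7)
t=11: X=(3, 7), d=2 → +e2, X_12=(3, 8)
t=12: X=(3, 8), d=0 → +e1, X_13=(4, 8)
t=13: X=(4, 8), d=1 → -e1, X_14=(3, 8)
t=14: X=(3, 8), d=1 → -e1, X_15=(2, 8)
t=15: X=(2, 8), d=1 → -e1, X_16=(1, 8)
t=16: X=(1, 8), d=2 → +e2, X_17=(1, 9)
t=17: X=(1, 9), d=1 → -e1, X_18=(0, 9)


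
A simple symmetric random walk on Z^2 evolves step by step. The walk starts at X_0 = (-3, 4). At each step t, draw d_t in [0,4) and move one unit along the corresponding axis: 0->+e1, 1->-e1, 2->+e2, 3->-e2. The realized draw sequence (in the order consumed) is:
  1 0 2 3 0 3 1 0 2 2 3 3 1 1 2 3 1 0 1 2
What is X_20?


t=0: X=(-3, 4), d=1 → -e1, X_1=(-4, 4)
t=1: X=(-4, 4), d=0 → +e1, X_2=(-3, 4)
t=2: X=(-3, 4), d=2 → +e2, X_3=(-3, 5)
t=3: X=(-3, 5), d=3 → -e2, X_4=(-3, 4)
t=4: X=(-3, 4), d=0 → +e1, X_5=(-2, 4)
t=5: X=(-2, 4), d=3 → -e2, X_6=(-2, 3)
t=6: X=(-2, 3), d=1 → -e1, X_7=(-3, 3)
t=7: X=(-3, 3), d=0 → +e1, X_8=(-2, 3)
t=8: X=(-2, 3), d=2 → +e2, X_9=(-2, 4)
t=9: X=(-2, 4), d=2 → +e2, X_10=(-2, 5)
t=10: X=(-2, 5), d=3 → -e2, X_11=(-2, 4)
t=11: X=(-2, 4), d=3 → -e2, X_12=(-2, 3)
t=12: X=(-2, 3), d=1 → -e1, X_13=(-3, 3)
t=13: X=(-3, 3), d=1 → -e1, X_14=(-4, 3)
t=14: X=(-4, 3), d=2 → +e2, X_15=(-4, 4)
t=15: X=(-4, 4), d=3 → -e2, X_16=(-4, 3)
t=16: X=(-4, 3), d=1 → -e1, X_17=(-5, 3)
t=17: X=(-5, 3), d=0 → +e1, X_18=(-4, 3)
t=18: X=(-4, 3), d=1 → -e1, X_19=(-5, 3)
t=19: X=(-5, 3), d=2 → +e2, X_20=(-5, 4)

(-5, 4)


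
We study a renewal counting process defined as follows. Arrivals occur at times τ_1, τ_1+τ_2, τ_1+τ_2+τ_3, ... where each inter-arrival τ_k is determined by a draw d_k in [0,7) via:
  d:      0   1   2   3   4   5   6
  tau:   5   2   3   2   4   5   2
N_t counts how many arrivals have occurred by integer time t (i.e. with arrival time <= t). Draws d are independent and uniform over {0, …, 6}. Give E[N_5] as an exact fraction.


64/49

Inter-arrival values over d=0..6: [5, 2, 3, 2, 4, 5, 2]
Each d has probability 1/7, so the pmf of τ is: f(2) = 3/7, f(3) = 1/7, f(4) = 1/7, f(5) = 2/7
Renewal equation for m(n) = E[N_n]: condition on τ_1 = k (if k <= n, one arrival plus a fresh copy on the remaining n−k steps): m(n) = F(n) + Σ_{k<=n} f(k)·m(n−k), where F(n) = P(τ <= n) and m(0) = 0
m(1) = F(1) = 0
m(2) = F(2) = 3/7
m(3) = F(3) = 4/7
m(4) = F(4) + f(2)·m(2) = 5/7 + 3/7·3/7 = 44/49
m(5) = F(5) + f(2)·m(3) + f(3)·m(2) = 1 + 3/7·4/7 + 1/7·3/7 = 64/49
E[N_5] = m(5) = 64/49


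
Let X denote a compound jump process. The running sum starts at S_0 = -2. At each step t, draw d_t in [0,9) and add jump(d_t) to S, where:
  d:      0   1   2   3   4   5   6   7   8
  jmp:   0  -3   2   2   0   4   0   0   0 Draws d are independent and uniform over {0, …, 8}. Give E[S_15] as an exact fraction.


Outcome values over d=0..8: [0, -3, 2, 2, 0, 4, 0, 0, 0]
Σy = 5, Σy² = 33, M = 9
μ = 5/9 = 5/9,  σ² = 33/9 − (5/9)² = 272/81
E[S_15] = -2 + 15·(5/9) = 19/3

19/3


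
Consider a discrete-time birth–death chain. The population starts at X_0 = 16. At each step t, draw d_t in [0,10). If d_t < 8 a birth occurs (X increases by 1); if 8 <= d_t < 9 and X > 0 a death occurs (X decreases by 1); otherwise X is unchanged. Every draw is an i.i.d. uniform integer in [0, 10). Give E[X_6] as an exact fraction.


X can drop by at most 1 per step and X_0 = 16 > T = 6, so X_t >= 16 − t >= 10 > 0 for every t <= 6: the floor at 0 (the 'and X > 0' condition) never binds. Hence X_6 = X_0 + Σ_{t<6} Y_t with i.i.d. increments Y_t = y(d_t) ∈ {+1, −1, 0}.
Outcome values over d=0..9: [1, 1, 1, 1, 1, 1, 1, 1, -1, 0]
Σy = 7, Σy² = 9, M = 10
μ = 7/10 = 7/10,  σ² = 9/10 − (7/10)² = 41/100
E[X_6] = 16 + 6·(7/10) = 101/5

101/5


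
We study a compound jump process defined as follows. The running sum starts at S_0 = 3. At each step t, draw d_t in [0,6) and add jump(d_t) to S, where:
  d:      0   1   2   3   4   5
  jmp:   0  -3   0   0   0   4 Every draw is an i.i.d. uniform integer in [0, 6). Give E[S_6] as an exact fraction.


4

Outcome values over d=0..5: [0, -3, 0, 0, 0, 4]
Σy = 1, Σy² = 25, M = 6
μ = 1/6 = 1/6,  σ² = 25/6 − (1/6)² = 149/36
E[S_6] = 3 + 6·(1/6) = 4


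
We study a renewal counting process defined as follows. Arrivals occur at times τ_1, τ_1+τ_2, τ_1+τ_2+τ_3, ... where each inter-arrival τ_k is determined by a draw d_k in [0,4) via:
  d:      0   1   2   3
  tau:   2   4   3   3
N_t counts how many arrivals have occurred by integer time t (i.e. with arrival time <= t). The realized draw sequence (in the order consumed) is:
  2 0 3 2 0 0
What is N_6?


2

draw d_1=2: τ_1=3, arrival time A_1=3
draw d_2=0: τ_2=2, arrival time A_2=5
draw d_3=3: τ_3=3, arrival time A_3=8
draw d_4=2: τ_4=3, arrival time A_4=11
draw d_5=0: τ_5=2, arrival time A_5=13
draw d_6=0: τ_6=2, arrival time A_6=15
N_t over t=0..6: 0:0 1:0 2:0 3:1 4:1 5:2 6:2


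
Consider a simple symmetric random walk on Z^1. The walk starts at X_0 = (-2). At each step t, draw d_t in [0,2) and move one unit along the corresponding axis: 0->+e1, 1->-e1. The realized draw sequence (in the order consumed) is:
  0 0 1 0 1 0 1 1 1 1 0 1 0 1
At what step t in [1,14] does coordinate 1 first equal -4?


t=0: X=(-2), d=0 → +e1, X_1=(-1)
t=1: X=(-1), d=0 → +e1, X_2=(0)
t=2: X=(0), d=1 → -e1, X_3=(-1)
t=3: X=(-1), d=0 → +e1, X_4=(0)
t=4: X=(0), d=1 → -e1, X_5=(-1)
t=5: X=(-1), d=0 → +e1, X_6=(0)
t=6: X=(0), d=1 → -e1, X_7=(-1)
t=7: X=(-1), d=1 → -e1, X_8=(-2)
t=8: X=(-2), d=1 → -e1, X_9=(-3)
t=9: X=(-3), d=1 → -e1, X_10=(-4)
t=10: X=(-4), d=0 → +e1, X_11=(-3)
t=11: X=(-3), d=1 → -e1, X_12=(-4)
t=12: X=(-4), d=0 → +e1, X_13=(-3)
t=13: X=(-3), d=1 → -e1, X_14=(-4)

10


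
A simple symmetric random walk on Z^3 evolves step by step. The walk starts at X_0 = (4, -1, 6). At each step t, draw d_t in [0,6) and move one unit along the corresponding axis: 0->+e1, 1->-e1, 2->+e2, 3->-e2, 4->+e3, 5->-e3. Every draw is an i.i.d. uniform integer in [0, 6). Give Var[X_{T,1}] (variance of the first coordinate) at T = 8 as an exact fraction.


8/3

Outcome values over d=0..5: [1, -1, 0, 0, 0, 0]
Σy = 0, Σy² = 2, M = 6
μ = 0/6 = 0,  σ² = 2/6 − (0)² = 1/3
Independent increments: Var[X_8] = 8·σ² = 8·(1/3) = 8/3


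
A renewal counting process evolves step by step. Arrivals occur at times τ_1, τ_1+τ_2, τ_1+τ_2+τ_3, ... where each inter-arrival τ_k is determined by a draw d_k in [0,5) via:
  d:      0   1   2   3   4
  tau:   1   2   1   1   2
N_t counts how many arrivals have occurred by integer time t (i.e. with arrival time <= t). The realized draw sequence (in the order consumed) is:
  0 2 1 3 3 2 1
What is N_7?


draw d_1=0: τ_1=1, arrival time A_1=1
draw d_2=2: τ_2=1, arrival time A_2=2
draw d_3=1: τ_3=2, arrival time A_3=4
draw d_4=3: τ_4=1, arrival time A_4=5
draw d_5=3: τ_5=1, arrival time A_5=6
draw d_6=2: τ_6=1, arrival time A_6=7
draw d_7=1: τ_7=2, arrival time A_7=9
N_t over t=0..7: 0:0 1:1 2:2 3:2 4:3 5:4 6:5 7:6

6


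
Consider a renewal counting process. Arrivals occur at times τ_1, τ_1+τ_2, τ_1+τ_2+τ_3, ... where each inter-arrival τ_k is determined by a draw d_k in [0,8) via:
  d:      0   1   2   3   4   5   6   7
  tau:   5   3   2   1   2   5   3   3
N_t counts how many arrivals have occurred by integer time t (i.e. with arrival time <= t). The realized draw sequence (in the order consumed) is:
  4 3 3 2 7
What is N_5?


3

draw d_1=4: τ_1=2, arrival time A_1=2
draw d_2=3: τ_2=1, arrival time A_2=3
draw d_3=3: τ_3=1, arrival time A_3=4
draw d_4=2: τ_4=2, arrival time A_4=6
draw d_5=7: τ_5=3, arrival time A_5=9
N_t over t=0..5: 0:0 1:0 2:1 3:2 4:3 5:3


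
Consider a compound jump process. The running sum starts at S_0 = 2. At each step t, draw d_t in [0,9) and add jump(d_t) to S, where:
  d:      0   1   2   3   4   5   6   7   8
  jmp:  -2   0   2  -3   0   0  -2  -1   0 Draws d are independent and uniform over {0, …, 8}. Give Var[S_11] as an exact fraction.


22

Outcome values over d=0..8: [-2, 0, 2, -3, 0, 0, -2, -1, 0]
Σy = -6, Σy² = 22, M = 9
μ = -6/9 = -2/3,  σ² = 22/9 − (-2/3)² = 2
Independent increments: Var[S_11] = 11·σ² = 11·(2) = 22


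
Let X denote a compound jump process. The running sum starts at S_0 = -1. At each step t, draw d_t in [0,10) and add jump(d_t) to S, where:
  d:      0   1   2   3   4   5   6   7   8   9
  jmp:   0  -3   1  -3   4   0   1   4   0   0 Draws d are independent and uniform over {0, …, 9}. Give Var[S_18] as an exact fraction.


2268/25

Outcome values over d=0..9: [0, -3, 1, -3, 4, 0, 1, 4, 0, 0]
Σy = 4, Σy² = 52, M = 10
μ = 4/10 = 2/5,  σ² = 52/10 − (2/5)² = 126/25
Independent increments: Var[S_18] = 18·σ² = 18·(126/25) = 2268/25


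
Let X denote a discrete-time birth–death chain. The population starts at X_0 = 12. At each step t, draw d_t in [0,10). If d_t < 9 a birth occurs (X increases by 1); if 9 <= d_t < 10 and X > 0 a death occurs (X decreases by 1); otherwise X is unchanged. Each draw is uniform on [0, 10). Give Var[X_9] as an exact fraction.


X can drop by at most 1 per step and X_0 = 12 > T = 9, so X_t >= 12 − t >= 3 > 0 for every t <= 9: the floor at 0 (the 'and X > 0' condition) never binds. Hence X_9 = X_0 + Σ_{t<9} Y_t with i.i.d. increments Y_t = y(d_t) ∈ {+1, −1, 0}.
Outcome values over d=0..9: [1, 1, 1, 1, 1, 1, 1, 1, 1, -1]
Σy = 8, Σy² = 10, M = 10
μ = 8/10 = 4/5,  σ² = 10/10 − (4/5)² = 9/25
Independent increments: Var[X_9] = 9·σ² = 9·(9/25) = 81/25

81/25


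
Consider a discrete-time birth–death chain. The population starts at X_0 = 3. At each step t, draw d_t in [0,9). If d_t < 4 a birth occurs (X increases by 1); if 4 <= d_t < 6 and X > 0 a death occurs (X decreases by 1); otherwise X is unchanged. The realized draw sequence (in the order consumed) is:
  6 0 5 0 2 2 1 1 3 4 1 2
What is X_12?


t=0: X=3, d=6 → hold, X_1=3
t=1: X=3, d=0 → birth, X_2=4
t=2: X=4, d=5 → death, X_3=3
t=3: X=3, d=0 → birth, X_4=4
t=4: X=4, d=2 → birth, X_5=5
t=5: X=5, d=2 → birth, X_6=6
t=6: X=6, d=1 → birth, X_7=7
t=7: X=7, d=1 → birth, X_8=8
t=8: X=8, d=3 → birth, X_9=9
t=9: X=9, d=4 → death, X_10=8
t=10: X=8, d=1 → birth, X_11=9
t=11: X=9, d=2 → birth, X_12=10

10


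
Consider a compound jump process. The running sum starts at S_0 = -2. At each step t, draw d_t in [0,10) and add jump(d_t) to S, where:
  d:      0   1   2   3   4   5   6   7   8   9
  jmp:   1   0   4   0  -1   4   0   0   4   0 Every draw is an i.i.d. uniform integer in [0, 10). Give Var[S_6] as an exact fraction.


Outcome values over d=0..9: [1, 0, 4, 0, -1, 4, 0, 0, 4, 0]
Σy = 12, Σy² = 50, M = 10
μ = 12/10 = 6/5,  σ² = 50/10 − (6/5)² = 89/25
Independent increments: Var[S_6] = 6·σ² = 6·(89/25) = 534/25

534/25


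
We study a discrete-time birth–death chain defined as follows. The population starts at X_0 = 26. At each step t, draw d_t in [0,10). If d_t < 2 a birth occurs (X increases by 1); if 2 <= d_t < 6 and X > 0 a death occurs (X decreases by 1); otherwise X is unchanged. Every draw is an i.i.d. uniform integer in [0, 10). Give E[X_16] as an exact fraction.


114/5

X can drop by at most 1 per step and X_0 = 26 > T = 16, so X_t >= 26 − t >= 10 > 0 for every t <= 16: the floor at 0 (the 'and X > 0' condition) never binds. Hence X_16 = X_0 + Σ_{t<16} Y_t with i.i.d. increments Y_t = y(d_t) ∈ {+1, −1, 0}.
Outcome values over d=0..9: [1, 1, -1, -1, -1, -1, 0, 0, 0, 0]
Σy = -2, Σy² = 6, M = 10
μ = -2/10 = -1/5,  σ² = 6/10 − (-1/5)² = 14/25
E[X_16] = 26 + 16·(-1/5) = 114/5
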